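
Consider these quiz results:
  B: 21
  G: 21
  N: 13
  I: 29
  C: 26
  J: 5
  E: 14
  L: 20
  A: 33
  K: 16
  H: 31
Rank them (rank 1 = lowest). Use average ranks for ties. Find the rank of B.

Sorted (ascending): 5, 13, 14, 16, 20, 21, 21, 26, 29, 31, 33
The 2 values of 21 occupy positions 6–7 → average rank (6+7)/2 = 6.5.
B has value 21 → rank 6.5.

6.5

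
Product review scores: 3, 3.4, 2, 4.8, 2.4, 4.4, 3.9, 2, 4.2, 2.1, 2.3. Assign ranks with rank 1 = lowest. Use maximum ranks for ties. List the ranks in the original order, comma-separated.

6, 7, 2, 11, 5, 10, 8, 2, 9, 3, 4

Sorted (ascending): 2, 2, 2.1, 2.3, 2.4, 3, 3.4, 3.9, 4.2, 4.4, 4.8
The 2 values of 2 occupy positions 1–2 → each gets rank 2.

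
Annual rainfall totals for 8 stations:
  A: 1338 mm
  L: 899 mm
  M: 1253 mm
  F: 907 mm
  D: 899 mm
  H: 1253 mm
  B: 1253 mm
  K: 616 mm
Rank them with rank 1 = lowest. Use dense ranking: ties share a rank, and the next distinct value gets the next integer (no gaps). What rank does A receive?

5

Sorted (ascending): 616, 899, 899, 907, 1253, 1253, 1253, 1338
The 2 values of 899 share dense rank 2.
The 3 values of 1253 share dense rank 4.
Remaining distinct values take the next consecutive integers.
A has value 1338 mm → rank 5.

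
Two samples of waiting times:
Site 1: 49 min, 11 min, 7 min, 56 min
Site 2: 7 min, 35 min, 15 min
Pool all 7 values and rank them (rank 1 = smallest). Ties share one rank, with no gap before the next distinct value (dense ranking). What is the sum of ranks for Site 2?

8

Sorted (ascending): 7, 7, 11, 15, 35, 49, 56
The 2 values of 7 share dense rank 1.
Remaining distinct values take the next consecutive integers.
Site 2 values → pooled ranks: 7→1, 35→4, 15→3
Rank sum = 1 + 4 + 3 = 8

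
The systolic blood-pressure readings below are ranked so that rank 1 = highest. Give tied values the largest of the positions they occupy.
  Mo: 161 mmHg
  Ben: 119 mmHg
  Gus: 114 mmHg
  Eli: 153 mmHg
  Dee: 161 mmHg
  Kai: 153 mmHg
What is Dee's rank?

2

Sorted (descending): 161, 161, 153, 153, 119, 114
The 2 values of 161 occupy positions 1–2 → each gets rank 2.
The 2 values of 153 occupy positions 3–4 → each gets rank 4.
Dee has value 161 mmHg → rank 2.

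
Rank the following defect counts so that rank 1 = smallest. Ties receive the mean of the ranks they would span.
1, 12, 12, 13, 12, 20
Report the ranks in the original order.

1, 3, 3, 5, 3, 6

Sorted (ascending): 1, 12, 12, 12, 13, 20
The 3 values of 12 occupy positions 2–4 → average rank 3.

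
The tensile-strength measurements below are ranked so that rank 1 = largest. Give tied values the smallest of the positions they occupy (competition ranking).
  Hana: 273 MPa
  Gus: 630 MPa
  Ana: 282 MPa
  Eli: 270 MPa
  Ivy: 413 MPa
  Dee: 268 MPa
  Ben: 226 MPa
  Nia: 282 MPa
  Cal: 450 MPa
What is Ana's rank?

Sorted (descending): 630, 450, 413, 282, 282, 273, 270, 268, 226
The 2 values of 282 occupy positions 4–5 → each gets rank 4.
Ana has value 282 MPa → rank 4.

4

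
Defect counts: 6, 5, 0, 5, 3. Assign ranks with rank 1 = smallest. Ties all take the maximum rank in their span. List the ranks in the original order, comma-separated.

5, 4, 1, 4, 2

Sorted (ascending): 0, 3, 5, 5, 6
The 2 values of 5 occupy positions 3–4 → each gets rank 4.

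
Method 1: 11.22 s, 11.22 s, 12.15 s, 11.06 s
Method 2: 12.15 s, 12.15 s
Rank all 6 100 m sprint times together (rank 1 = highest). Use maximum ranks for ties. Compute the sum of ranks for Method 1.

Sorted (descending): 12.15, 12.15, 12.15, 11.22, 11.22, 11.06
The 3 values of 12.15 occupy positions 1–3 → each gets rank 3.
The 2 values of 11.22 occupy positions 4–5 → each gets rank 5.
Method 1 values → pooled ranks: 11.22→5, 11.22→5, 12.15→3, 11.06→6
Rank sum = 5 + 5 + 3 + 6 = 19

19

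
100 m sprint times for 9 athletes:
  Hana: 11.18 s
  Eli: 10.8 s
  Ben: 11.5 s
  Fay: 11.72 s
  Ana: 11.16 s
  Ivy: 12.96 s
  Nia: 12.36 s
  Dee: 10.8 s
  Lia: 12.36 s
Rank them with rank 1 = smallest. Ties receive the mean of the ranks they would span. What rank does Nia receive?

Sorted (ascending): 10.8, 10.8, 11.16, 11.18, 11.5, 11.72, 12.36, 12.36, 12.96
The 2 values of 10.8 occupy positions 1–2 → average rank (1+2)/2 = 1.5.
The 2 values of 12.36 occupy positions 7–8 → average rank (7+8)/2 = 7.5.
Nia has value 12.36 s → rank 7.5.

7.5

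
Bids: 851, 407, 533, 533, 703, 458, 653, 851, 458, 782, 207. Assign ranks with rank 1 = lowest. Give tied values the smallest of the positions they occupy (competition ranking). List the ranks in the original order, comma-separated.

10, 2, 5, 5, 8, 3, 7, 10, 3, 9, 1

Sorted (ascending): 207, 407, 458, 458, 533, 533, 653, 703, 782, 851, 851
The 2 values of 458 occupy positions 3–4 → each gets rank 3.
The 2 values of 533 occupy positions 5–6 → each gets rank 5.
The 2 values of 851 occupy positions 10–11 → each gets rank 10.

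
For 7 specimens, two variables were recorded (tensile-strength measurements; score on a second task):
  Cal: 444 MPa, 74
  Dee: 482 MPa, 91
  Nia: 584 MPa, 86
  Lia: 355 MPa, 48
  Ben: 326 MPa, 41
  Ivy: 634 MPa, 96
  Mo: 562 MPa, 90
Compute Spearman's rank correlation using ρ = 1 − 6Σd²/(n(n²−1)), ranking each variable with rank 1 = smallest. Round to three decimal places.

0.857

Ranks of variable 1: 3, 4, 6, 2, 1, 7, 5
Ranks of variable 2: 3, 6, 4, 2, 1, 7, 5
d = r₁ − r₂: 0, -2, 2, 0, 0, 0, 0
d²: 0, 4, 4, 0, 0, 0, 0; Σd² = 8
ρ = 1 − 6·8/(7·48) = 1 − 48/336 = 0.857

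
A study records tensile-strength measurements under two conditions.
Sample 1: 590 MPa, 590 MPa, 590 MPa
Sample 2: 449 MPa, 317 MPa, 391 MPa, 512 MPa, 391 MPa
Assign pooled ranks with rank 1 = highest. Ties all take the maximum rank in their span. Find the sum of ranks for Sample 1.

Sorted (descending): 590, 590, 590, 512, 449, 391, 391, 317
The 3 values of 590 occupy positions 1–3 → each gets rank 3.
The 2 values of 391 occupy positions 6–7 → each gets rank 7.
Sample 1 values → pooled ranks: 590→3, 590→3, 590→3
Rank sum = 3 + 3 + 3 = 9

9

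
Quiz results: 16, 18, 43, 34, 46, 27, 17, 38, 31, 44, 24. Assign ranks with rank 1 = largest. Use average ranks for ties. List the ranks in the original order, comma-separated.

11, 9, 3, 5, 1, 7, 10, 4, 6, 2, 8

Sorted (descending): 46, 44, 43, 38, 34, 31, 27, 24, 18, 17, 16
No ties — each value takes its position as its rank.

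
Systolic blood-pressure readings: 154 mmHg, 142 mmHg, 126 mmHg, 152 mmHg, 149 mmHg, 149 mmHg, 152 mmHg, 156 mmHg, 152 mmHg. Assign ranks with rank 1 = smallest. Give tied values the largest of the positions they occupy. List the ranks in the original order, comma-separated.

Sorted (ascending): 126, 142, 149, 149, 152, 152, 152, 154, 156
The 2 values of 149 occupy positions 3–4 → each gets rank 4.
The 3 values of 152 occupy positions 5–7 → each gets rank 7.

8, 2, 1, 7, 4, 4, 7, 9, 7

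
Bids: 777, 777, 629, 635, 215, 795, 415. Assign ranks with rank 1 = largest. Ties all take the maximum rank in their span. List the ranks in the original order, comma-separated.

Sorted (descending): 795, 777, 777, 635, 629, 415, 215
The 2 values of 777 occupy positions 2–3 → each gets rank 3.

3, 3, 5, 4, 7, 1, 6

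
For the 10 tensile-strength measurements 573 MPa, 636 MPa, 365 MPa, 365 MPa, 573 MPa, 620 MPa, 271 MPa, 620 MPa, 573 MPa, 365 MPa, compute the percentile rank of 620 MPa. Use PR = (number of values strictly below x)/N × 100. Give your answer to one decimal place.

70.0

N = 10.
Strictly below 620: 7. Equal to 620: 2.
PR = 7/10 × 100 = 70.0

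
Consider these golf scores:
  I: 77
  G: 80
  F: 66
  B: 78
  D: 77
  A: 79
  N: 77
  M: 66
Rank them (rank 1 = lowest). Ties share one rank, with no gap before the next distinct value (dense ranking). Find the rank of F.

1

Sorted (ascending): 66, 66, 77, 77, 77, 78, 79, 80
The 2 values of 66 share dense rank 1.
The 3 values of 77 share dense rank 2.
Remaining distinct values take the next consecutive integers.
F has value 66 → rank 1.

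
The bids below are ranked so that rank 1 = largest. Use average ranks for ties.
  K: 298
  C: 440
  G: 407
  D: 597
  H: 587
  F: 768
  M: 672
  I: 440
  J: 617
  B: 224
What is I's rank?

Sorted (descending): 768, 672, 617, 597, 587, 440, 440, 407, 298, 224
The 2 values of 440 occupy positions 6–7 → average rank (6+7)/2 = 6.5.
I has value 440 → rank 6.5.

6.5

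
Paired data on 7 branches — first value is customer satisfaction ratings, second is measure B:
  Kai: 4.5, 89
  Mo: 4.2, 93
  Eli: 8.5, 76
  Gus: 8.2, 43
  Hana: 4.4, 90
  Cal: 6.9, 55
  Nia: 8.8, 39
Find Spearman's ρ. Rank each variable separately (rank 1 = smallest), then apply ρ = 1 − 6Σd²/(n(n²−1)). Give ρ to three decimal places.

Ranks of variable 1: 3, 1, 6, 5, 2, 4, 7
Ranks of variable 2: 5, 7, 4, 2, 6, 3, 1
d = r₁ − r₂: -2, -6, 2, 3, -4, 1, 6
d²: 4, 36, 4, 9, 16, 1, 36; Σd² = 106
ρ = 1 − 6·106/(7·48) = 1 − 636/336 = -0.893

-0.893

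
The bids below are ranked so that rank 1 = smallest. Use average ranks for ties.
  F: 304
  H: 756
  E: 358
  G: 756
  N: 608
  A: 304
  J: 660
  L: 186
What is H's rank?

Sorted (ascending): 186, 304, 304, 358, 608, 660, 756, 756
The 2 values of 304 occupy positions 2–3 → average rank (2+3)/2 = 2.5.
The 2 values of 756 occupy positions 7–8 → average rank (7+8)/2 = 7.5.
H has value 756 → rank 7.5.

7.5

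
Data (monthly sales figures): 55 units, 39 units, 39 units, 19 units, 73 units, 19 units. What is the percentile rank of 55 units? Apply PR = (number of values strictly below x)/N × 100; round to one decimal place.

66.7

N = 6.
Strictly below 55: 4. Equal to 55: 1.
PR = 4/6 × 100 = 66.7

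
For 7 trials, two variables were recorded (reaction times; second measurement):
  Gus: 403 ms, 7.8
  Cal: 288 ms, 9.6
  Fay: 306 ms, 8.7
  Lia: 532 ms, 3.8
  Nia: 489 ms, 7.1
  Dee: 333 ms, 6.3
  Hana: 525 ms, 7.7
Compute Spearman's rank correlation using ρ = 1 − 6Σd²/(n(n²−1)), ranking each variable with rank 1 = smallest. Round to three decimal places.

Ranks of variable 1: 4, 1, 2, 7, 5, 3, 6
Ranks of variable 2: 5, 7, 6, 1, 3, 2, 4
d = r₁ − r₂: -1, -6, -4, 6, 2, 1, 2
d²: 1, 36, 16, 36, 4, 1, 4; Σd² = 98
ρ = 1 − 6·98/(7·48) = 1 − 588/336 = -0.750

-0.750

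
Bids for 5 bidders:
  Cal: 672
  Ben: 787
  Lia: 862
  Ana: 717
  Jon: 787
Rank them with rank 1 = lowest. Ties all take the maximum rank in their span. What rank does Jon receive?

Sorted (ascending): 672, 717, 787, 787, 862
The 2 values of 787 occupy positions 3–4 → each gets rank 4.
Jon has value 787 → rank 4.

4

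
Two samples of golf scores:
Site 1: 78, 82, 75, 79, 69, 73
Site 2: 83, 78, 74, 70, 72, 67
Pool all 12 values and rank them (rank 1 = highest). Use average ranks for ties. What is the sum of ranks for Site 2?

Sorted (descending): 83, 82, 79, 78, 78, 75, 74, 73, 72, 70, 69, 67
The 2 values of 78 occupy positions 4–5 → average rank (4+5)/2 = 4.5.
Site 2 values → pooled ranks: 83→1, 78→4.5, 74→7, 70→10, 72→9, 67→12
Rank sum = 1 + 4.5 + 7 + 10 + 9 + 12 = 43.5

43.5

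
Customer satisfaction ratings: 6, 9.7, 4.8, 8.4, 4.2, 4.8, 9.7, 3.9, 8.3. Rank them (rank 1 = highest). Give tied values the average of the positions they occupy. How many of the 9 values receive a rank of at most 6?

5

Sorted (descending): 9.7, 9.7, 8.4, 8.3, 6, 4.8, 4.8, 4.2, 3.9
The 2 values of 9.7 occupy positions 1–2 → average rank (1+2)/2 = 1.5.
The 2 values of 4.8 occupy positions 6–7 → average rank (6+7)/2 = 6.5.
Ranks ≤ 6: {1.5, 1.5, 3, 4, 5} → 5 values.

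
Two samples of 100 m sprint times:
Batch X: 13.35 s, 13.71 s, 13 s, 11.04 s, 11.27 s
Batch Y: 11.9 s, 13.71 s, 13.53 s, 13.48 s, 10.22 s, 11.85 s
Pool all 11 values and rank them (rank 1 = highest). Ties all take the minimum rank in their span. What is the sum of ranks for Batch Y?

34

Sorted (descending): 13.71, 13.71, 13.53, 13.48, 13.35, 13, 11.9, 11.85, 11.27, 11.04, 10.22
The 2 values of 13.71 occupy positions 1–2 → each gets rank 1.
Batch Y values → pooled ranks: 11.9→7, 13.71→1, 13.53→3, 13.48→4, 10.22→11, 11.85→8
Rank sum = 7 + 1 + 3 + 4 + 11 + 8 = 34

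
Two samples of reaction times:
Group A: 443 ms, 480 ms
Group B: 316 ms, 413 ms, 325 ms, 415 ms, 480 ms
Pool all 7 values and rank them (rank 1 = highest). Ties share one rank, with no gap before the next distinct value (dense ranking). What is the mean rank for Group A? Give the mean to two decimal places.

1.50

Sorted (descending): 480, 480, 443, 415, 413, 325, 316
The 2 values of 480 share dense rank 1.
Remaining distinct values take the next consecutive integers.
Group A values → pooled ranks: 443→2, 480→1
Mean rank = (2 + 1) / 2 = 1.50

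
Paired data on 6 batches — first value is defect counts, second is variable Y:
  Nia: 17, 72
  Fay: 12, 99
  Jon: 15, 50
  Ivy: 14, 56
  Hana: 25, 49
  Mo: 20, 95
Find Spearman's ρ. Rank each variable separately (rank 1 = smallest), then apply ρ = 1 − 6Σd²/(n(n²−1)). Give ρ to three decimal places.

Ranks of variable 1: 4, 1, 3, 2, 6, 5
Ranks of variable 2: 4, 6, 2, 3, 1, 5
d = r₁ − r₂: 0, -5, 1, -1, 5, 0
d²: 0, 25, 1, 1, 25, 0; Σd² = 52
ρ = 1 − 6·52/(6·35) = 1 − 312/210 = -0.486

-0.486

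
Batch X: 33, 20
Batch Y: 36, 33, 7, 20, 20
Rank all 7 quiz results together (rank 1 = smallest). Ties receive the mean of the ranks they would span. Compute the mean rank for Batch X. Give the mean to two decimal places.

4.25

Sorted (ascending): 7, 20, 20, 20, 33, 33, 36
The 3 values of 20 occupy positions 2–4 → average rank 3.
The 2 values of 33 occupy positions 5–6 → average rank (5+6)/2 = 5.5.
Batch X values → pooled ranks: 33→5.5, 20→3
Mean rank = (5.5 + 3) / 2 = 4.25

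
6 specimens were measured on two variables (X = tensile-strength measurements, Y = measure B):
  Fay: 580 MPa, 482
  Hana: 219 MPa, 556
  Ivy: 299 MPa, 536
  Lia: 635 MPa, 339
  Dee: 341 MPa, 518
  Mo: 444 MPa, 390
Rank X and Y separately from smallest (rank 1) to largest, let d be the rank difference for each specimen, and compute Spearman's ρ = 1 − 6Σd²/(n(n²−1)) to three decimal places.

-0.943

Ranks of variable 1: 5, 1, 2, 6, 3, 4
Ranks of variable 2: 3, 6, 5, 1, 4, 2
d = r₁ − r₂: 2, -5, -3, 5, -1, 2
d²: 4, 25, 9, 25, 1, 4; Σd² = 68
ρ = 1 − 6·68/(6·35) = 1 − 408/210 = -0.943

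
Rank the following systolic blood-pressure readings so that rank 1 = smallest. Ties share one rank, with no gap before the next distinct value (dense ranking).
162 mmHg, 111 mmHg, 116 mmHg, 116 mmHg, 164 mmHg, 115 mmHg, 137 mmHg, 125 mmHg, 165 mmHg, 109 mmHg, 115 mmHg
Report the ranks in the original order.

Sorted (ascending): 109, 111, 115, 115, 116, 116, 125, 137, 162, 164, 165
The 2 values of 115 share dense rank 3.
The 2 values of 116 share dense rank 4.
Remaining distinct values take the next consecutive integers.

7, 2, 4, 4, 8, 3, 6, 5, 9, 1, 3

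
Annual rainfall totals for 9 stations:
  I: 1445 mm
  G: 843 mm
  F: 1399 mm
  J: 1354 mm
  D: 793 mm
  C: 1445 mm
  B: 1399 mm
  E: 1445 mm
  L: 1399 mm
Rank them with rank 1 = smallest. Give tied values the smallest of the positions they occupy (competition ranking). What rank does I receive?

7

Sorted (ascending): 793, 843, 1354, 1399, 1399, 1399, 1445, 1445, 1445
The 3 values of 1399 occupy positions 4–6 → each gets rank 4.
The 3 values of 1445 occupy positions 7–9 → each gets rank 7.
I has value 1445 mm → rank 7.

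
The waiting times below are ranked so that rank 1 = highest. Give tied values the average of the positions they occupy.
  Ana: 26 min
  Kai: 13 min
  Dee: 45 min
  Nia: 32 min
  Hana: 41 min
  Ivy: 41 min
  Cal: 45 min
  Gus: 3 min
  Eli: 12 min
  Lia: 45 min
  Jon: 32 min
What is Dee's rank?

Sorted (descending): 45, 45, 45, 41, 41, 32, 32, 26, 13, 12, 3
The 3 values of 45 occupy positions 1–3 → average rank 2.
The 2 values of 41 occupy positions 4–5 → average rank (4+5)/2 = 4.5.
The 2 values of 32 occupy positions 6–7 → average rank (6+7)/2 = 6.5.
Dee has value 45 min → rank 2.

2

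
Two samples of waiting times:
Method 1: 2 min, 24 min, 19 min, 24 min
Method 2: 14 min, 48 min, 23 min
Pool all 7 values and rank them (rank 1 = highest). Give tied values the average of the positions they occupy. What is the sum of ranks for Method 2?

11

Sorted (descending): 48, 24, 24, 23, 19, 14, 2
The 2 values of 24 occupy positions 2–3 → average rank (2+3)/2 = 2.5.
Method 2 values → pooled ranks: 14→6, 48→1, 23→4
Rank sum = 6 + 1 + 4 = 11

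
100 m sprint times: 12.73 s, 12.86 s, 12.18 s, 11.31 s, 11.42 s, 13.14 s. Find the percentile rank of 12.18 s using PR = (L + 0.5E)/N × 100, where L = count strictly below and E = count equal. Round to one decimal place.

N = 6.
Strictly below 12.18: 2. Equal to 12.18: 1.
PR = (2 + 0.5·1)/6 × 100 = 41.7

41.7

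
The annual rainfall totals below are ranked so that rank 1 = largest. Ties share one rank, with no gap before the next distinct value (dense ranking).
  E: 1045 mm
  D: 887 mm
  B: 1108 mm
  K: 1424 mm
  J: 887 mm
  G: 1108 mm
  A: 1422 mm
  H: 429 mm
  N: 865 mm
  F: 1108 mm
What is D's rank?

Sorted (descending): 1424, 1422, 1108, 1108, 1108, 1045, 887, 887, 865, 429
The 3 values of 1108 share dense rank 3.
The 2 values of 887 share dense rank 5.
Remaining distinct values take the next consecutive integers.
D has value 887 mm → rank 5.

5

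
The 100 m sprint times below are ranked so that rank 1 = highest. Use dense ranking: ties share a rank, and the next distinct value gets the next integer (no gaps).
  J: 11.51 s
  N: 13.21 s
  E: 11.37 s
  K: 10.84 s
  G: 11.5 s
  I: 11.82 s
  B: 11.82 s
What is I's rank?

Sorted (descending): 13.21, 11.82, 11.82, 11.51, 11.5, 11.37, 10.84
The 2 values of 11.82 share dense rank 2.
Remaining distinct values take the next consecutive integers.
I has value 11.82 s → rank 2.

2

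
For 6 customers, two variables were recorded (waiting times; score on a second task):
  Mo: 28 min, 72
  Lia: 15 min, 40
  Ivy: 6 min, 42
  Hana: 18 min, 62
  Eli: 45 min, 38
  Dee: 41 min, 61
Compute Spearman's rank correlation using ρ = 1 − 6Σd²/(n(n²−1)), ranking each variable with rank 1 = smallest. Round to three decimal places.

Ranks of variable 1: 4, 2, 1, 3, 6, 5
Ranks of variable 2: 6, 2, 3, 5, 1, 4
d = r₁ − r₂: -2, 0, -2, -2, 5, 1
d²: 4, 0, 4, 4, 25, 1; Σd² = 38
ρ = 1 − 6·38/(6·35) = 1 − 228/210 = -0.086

-0.086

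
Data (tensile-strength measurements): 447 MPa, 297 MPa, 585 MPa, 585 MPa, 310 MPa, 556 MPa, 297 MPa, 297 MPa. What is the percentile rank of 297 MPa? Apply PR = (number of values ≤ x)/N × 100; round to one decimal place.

N = 8.
Strictly below 297: 0. Equal to 297: 3.
PR = 3/8 × 100 = 37.5

37.5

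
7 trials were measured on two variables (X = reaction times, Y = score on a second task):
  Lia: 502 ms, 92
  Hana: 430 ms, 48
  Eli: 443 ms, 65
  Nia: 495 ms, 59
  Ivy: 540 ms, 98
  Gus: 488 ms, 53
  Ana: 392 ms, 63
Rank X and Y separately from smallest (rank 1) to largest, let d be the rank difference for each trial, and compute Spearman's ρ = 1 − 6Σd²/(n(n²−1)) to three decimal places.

Ranks of variable 1: 6, 2, 3, 5, 7, 4, 1
Ranks of variable 2: 6, 1, 5, 3, 7, 2, 4
d = r₁ − r₂: 0, 1, -2, 2, 0, 2, -3
d²: 0, 1, 4, 4, 0, 4, 9; Σd² = 22
ρ = 1 − 6·22/(7·48) = 1 − 132/336 = 0.607

0.607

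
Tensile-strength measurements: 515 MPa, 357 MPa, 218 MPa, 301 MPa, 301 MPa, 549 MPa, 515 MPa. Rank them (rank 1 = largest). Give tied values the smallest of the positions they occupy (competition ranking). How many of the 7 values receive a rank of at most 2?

3

Sorted (descending): 549, 515, 515, 357, 301, 301, 218
The 2 values of 515 occupy positions 2–3 → each gets rank 2.
The 2 values of 301 occupy positions 5–6 → each gets rank 5.
Ranks ≤ 2: {1, 2, 2} → 3 values.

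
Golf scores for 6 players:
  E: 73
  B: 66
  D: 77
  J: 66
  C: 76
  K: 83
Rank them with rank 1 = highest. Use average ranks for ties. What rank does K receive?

1

Sorted (descending): 83, 77, 76, 73, 66, 66
The 2 values of 66 occupy positions 5–6 → average rank (5+6)/2 = 5.5.
K has value 83 → rank 1.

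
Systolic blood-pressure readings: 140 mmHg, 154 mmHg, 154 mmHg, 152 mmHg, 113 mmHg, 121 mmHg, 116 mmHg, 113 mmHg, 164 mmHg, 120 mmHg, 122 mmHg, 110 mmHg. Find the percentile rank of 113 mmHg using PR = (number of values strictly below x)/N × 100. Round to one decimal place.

N = 12.
Strictly below 113: 1. Equal to 113: 2.
PR = 1/12 × 100 = 8.3

8.3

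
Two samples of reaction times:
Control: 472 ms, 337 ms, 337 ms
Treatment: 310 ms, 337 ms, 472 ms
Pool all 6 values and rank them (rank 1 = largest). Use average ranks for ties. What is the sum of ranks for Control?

Sorted (descending): 472, 472, 337, 337, 337, 310
The 2 values of 472 occupy positions 1–2 → average rank (1+2)/2 = 1.5.
The 3 values of 337 occupy positions 3–5 → average rank 4.
Control values → pooled ranks: 472→1.5, 337→4, 337→4
Rank sum = 1.5 + 4 + 4 = 9.5

9.5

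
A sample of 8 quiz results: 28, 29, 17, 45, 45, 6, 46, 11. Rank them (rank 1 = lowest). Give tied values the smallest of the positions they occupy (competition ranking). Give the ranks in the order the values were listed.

Sorted (ascending): 6, 11, 17, 28, 29, 45, 45, 46
The 2 values of 45 occupy positions 6–7 → each gets rank 6.

4, 5, 3, 6, 6, 1, 8, 2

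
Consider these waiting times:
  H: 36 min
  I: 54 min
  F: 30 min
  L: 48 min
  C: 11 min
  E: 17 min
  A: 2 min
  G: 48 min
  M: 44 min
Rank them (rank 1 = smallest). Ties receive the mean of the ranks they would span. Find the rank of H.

5

Sorted (ascending): 2, 11, 17, 30, 36, 44, 48, 48, 54
The 2 values of 48 occupy positions 7–8 → average rank (7+8)/2 = 7.5.
H has value 36 min → rank 5.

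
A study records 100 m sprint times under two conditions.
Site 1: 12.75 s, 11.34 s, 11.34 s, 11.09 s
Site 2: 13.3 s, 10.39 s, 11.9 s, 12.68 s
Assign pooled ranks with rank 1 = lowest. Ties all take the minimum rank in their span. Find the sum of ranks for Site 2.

Sorted (ascending): 10.39, 11.09, 11.34, 11.34, 11.9, 12.68, 12.75, 13.3
The 2 values of 11.34 occupy positions 3–4 → each gets rank 3.
Site 2 values → pooled ranks: 13.3→8, 10.39→1, 11.9→5, 12.68→6
Rank sum = 8 + 1 + 5 + 6 = 20

20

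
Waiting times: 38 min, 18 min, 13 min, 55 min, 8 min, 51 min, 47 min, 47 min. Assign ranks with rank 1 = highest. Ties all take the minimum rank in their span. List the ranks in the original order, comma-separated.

Sorted (descending): 55, 51, 47, 47, 38, 18, 13, 8
The 2 values of 47 occupy positions 3–4 → each gets rank 3.

5, 6, 7, 1, 8, 2, 3, 3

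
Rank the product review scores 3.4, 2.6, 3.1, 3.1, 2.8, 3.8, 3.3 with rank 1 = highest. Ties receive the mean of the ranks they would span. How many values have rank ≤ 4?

3

Sorted (descending): 3.8, 3.4, 3.3, 3.1, 3.1, 2.8, 2.6
The 2 values of 3.1 occupy positions 4–5 → average rank (4+5)/2 = 4.5.
Ranks ≤ 4: {1, 2, 3} → 3 values.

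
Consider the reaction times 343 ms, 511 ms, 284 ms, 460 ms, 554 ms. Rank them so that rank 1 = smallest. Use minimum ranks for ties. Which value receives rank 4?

511

Sorted (ascending): 284, 343, 460, 511, 554
No ties — each value takes its position as its rank.
Rank 4 → value 511.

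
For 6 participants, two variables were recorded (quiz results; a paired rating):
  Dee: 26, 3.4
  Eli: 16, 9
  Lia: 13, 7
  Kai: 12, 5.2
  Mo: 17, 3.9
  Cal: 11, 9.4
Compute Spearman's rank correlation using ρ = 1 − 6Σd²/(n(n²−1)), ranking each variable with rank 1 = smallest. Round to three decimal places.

-0.771

Ranks of variable 1: 6, 4, 3, 2, 5, 1
Ranks of variable 2: 1, 5, 4, 3, 2, 6
d = r₁ − r₂: 5, -1, -1, -1, 3, -5
d²: 25, 1, 1, 1, 9, 25; Σd² = 62
ρ = 1 − 6·62/(6·35) = 1 − 372/210 = -0.771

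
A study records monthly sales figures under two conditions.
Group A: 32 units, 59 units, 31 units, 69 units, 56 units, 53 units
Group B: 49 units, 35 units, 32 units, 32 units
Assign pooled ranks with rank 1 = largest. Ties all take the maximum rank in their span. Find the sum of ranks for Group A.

29

Sorted (descending): 69, 59, 56, 53, 49, 35, 32, 32, 32, 31
The 3 values of 32 occupy positions 7–9 → each gets rank 9.
Group A values → pooled ranks: 32→9, 59→2, 31→10, 69→1, 56→3, 53→4
Rank sum = 9 + 2 + 10 + 1 + 3 + 4 = 29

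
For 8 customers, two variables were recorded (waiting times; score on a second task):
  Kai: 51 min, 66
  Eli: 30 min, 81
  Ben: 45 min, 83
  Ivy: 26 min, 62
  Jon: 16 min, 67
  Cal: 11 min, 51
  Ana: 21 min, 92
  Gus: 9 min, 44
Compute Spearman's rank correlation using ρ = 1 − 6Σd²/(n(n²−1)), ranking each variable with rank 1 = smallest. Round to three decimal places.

0.524

Ranks of variable 1: 8, 6, 7, 5, 3, 2, 4, 1
Ranks of variable 2: 4, 6, 7, 3, 5, 2, 8, 1
d = r₁ − r₂: 4, 0, 0, 2, -2, 0, -4, 0
d²: 16, 0, 0, 4, 4, 0, 16, 0; Σd² = 40
ρ = 1 − 6·40/(8·63) = 1 − 240/504 = 0.524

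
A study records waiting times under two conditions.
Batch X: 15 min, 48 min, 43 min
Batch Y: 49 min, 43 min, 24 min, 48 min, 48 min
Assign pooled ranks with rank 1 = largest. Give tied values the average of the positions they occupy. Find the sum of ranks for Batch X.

Sorted (descending): 49, 48, 48, 48, 43, 43, 24, 15
The 3 values of 48 occupy positions 2–4 → average rank 3.
The 2 values of 43 occupy positions 5–6 → average rank (5+6)/2 = 5.5.
Batch X values → pooled ranks: 15→8, 48→3, 43→5.5
Rank sum = 8 + 3 + 5.5 = 16.5

16.5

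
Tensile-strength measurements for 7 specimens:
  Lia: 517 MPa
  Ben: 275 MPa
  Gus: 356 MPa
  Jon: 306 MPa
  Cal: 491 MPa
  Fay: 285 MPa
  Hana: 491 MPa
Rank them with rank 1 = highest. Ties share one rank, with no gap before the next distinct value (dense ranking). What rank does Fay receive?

Sorted (descending): 517, 491, 491, 356, 306, 285, 275
The 2 values of 491 share dense rank 2.
Remaining distinct values take the next consecutive integers.
Fay has value 285 MPa → rank 5.

5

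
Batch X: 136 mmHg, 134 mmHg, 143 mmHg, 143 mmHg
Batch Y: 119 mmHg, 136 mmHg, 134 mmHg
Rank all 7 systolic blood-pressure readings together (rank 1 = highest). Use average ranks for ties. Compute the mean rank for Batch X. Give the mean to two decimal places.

3.00

Sorted (descending): 143, 143, 136, 136, 134, 134, 119
The 2 values of 143 occupy positions 1–2 → average rank (1+2)/2 = 1.5.
The 2 values of 136 occupy positions 3–4 → average rank (3+4)/2 = 3.5.
The 2 values of 134 occupy positions 5–6 → average rank (5+6)/2 = 5.5.
Batch X values → pooled ranks: 136→3.5, 134→5.5, 143→1.5, 143→1.5
Mean rank = (3.5 + 5.5 + 1.5 + 1.5) / 4 = 3.00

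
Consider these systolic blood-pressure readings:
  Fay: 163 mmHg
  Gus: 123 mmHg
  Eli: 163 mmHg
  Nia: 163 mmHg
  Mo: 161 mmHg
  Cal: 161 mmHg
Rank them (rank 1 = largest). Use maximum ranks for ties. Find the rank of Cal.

5

Sorted (descending): 163, 163, 163, 161, 161, 123
The 3 values of 163 occupy positions 1–3 → each gets rank 3.
The 2 values of 161 occupy positions 4–5 → each gets rank 5.
Cal has value 161 mmHg → rank 5.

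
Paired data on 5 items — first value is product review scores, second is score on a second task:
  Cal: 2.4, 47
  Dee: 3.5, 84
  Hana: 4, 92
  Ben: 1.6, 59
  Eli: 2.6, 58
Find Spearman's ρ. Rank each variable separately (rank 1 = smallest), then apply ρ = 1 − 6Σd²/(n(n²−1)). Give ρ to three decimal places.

Ranks of variable 1: 2, 4, 5, 1, 3
Ranks of variable 2: 1, 4, 5, 3, 2
d = r₁ − r₂: 1, 0, 0, -2, 1
d²: 1, 0, 0, 4, 1; Σd² = 6
ρ = 1 − 6·6/(5·24) = 1 − 36/120 = 0.700

0.700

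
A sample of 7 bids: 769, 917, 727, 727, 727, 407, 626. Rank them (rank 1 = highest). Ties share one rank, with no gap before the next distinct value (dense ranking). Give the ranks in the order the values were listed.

2, 1, 3, 3, 3, 5, 4

Sorted (descending): 917, 769, 727, 727, 727, 626, 407
The 3 values of 727 share dense rank 3.
Remaining distinct values take the next consecutive integers.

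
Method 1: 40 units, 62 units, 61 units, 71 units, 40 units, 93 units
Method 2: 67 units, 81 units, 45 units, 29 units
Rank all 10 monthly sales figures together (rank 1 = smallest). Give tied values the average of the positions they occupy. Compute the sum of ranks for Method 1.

34

Sorted (ascending): 29, 40, 40, 45, 61, 62, 67, 71, 81, 93
The 2 values of 40 occupy positions 2–3 → average rank (2+3)/2 = 2.5.
Method 1 values → pooled ranks: 40→2.5, 62→6, 61→5, 71→8, 40→2.5, 93→10
Rank sum = 2.5 + 6 + 5 + 8 + 2.5 + 10 = 34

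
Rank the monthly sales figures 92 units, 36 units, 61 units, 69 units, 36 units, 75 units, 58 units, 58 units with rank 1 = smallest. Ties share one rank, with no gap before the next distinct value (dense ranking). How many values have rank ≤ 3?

5

Sorted (ascending): 36, 36, 58, 58, 61, 69, 75, 92
The 2 values of 36 share dense rank 1.
The 2 values of 58 share dense rank 2.
Remaining distinct values take the next consecutive integers.
Ranks ≤ 3: {1, 1, 2, 2, 3} → 5 values.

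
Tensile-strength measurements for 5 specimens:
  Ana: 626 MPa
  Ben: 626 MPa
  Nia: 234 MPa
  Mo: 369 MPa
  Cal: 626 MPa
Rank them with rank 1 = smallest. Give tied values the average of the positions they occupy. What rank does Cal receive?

Sorted (ascending): 234, 369, 626, 626, 626
The 3 values of 626 occupy positions 3–5 → average rank 4.
Cal has value 626 MPa → rank 4.

4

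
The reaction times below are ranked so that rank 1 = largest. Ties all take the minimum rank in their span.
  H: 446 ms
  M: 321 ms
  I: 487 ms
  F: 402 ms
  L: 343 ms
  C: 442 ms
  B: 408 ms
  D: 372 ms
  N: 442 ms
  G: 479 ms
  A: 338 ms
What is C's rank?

4

Sorted (descending): 487, 479, 446, 442, 442, 408, 402, 372, 343, 338, 321
The 2 values of 442 occupy positions 4–5 → each gets rank 4.
C has value 442 ms → rank 4.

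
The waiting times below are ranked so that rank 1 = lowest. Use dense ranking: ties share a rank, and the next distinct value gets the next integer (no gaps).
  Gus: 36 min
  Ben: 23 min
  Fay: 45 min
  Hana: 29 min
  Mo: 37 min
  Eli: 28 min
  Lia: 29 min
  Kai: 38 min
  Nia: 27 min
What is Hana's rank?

4

Sorted (ascending): 23, 27, 28, 29, 29, 36, 37, 38, 45
The 2 values of 29 share dense rank 4.
Remaining distinct values take the next consecutive integers.
Hana has value 29 min → rank 4.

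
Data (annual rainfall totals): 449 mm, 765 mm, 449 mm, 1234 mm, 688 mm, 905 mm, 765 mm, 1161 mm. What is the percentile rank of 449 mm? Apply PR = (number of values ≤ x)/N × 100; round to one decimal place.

25.0

N = 8.
Strictly below 449: 0. Equal to 449: 2.
PR = 2/8 × 100 = 25.0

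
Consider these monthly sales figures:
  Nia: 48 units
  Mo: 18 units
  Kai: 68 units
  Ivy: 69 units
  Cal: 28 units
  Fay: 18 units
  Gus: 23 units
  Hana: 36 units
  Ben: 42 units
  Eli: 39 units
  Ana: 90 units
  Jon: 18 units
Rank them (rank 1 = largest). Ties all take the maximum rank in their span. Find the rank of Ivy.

Sorted (descending): 90, 69, 68, 48, 42, 39, 36, 28, 23, 18, 18, 18
The 3 values of 18 occupy positions 10–12 → each gets rank 12.
Ivy has value 69 units → rank 2.

2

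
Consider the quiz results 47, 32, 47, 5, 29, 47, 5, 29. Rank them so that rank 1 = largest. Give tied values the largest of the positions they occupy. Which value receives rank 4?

32

Sorted (descending): 47, 47, 47, 32, 29, 29, 5, 5
The 3 values of 47 occupy positions 1–3 → each gets rank 3.
The 2 values of 29 occupy positions 5–6 → each gets rank 6.
The 2 values of 5 occupy positions 7–8 → each gets rank 8.
Rank 4 → value 32.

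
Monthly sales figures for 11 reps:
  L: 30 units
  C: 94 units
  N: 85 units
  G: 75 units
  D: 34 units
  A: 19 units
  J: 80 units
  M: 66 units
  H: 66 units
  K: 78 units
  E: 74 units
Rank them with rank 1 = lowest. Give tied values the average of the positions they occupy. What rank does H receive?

Sorted (ascending): 19, 30, 34, 66, 66, 74, 75, 78, 80, 85, 94
The 2 values of 66 occupy positions 4–5 → average rank (4+5)/2 = 4.5.
H has value 66 units → rank 4.5.

4.5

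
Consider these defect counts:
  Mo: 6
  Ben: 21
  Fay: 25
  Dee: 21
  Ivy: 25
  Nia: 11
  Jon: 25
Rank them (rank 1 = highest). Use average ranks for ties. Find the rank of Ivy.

2

Sorted (descending): 25, 25, 25, 21, 21, 11, 6
The 3 values of 25 occupy positions 1–3 → average rank 2.
The 2 values of 21 occupy positions 4–5 → average rank (4+5)/2 = 4.5.
Ivy has value 25 → rank 2.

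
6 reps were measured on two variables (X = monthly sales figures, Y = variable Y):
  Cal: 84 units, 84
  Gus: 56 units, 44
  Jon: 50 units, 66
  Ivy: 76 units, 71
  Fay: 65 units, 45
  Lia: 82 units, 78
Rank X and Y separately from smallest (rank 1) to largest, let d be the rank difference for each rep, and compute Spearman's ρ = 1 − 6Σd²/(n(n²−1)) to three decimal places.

Ranks of variable 1: 6, 2, 1, 4, 3, 5
Ranks of variable 2: 6, 1, 3, 4, 2, 5
d = r₁ − r₂: 0, 1, -2, 0, 1, 0
d²: 0, 1, 4, 0, 1, 0; Σd² = 6
ρ = 1 − 6·6/(6·35) = 1 − 36/210 = 0.829

0.829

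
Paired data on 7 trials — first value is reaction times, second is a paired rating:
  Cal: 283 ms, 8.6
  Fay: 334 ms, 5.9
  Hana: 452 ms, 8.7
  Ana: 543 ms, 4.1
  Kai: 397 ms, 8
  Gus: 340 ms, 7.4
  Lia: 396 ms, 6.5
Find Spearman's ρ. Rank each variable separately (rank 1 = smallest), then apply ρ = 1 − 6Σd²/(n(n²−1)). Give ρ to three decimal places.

-0.143

Ranks of variable 1: 1, 2, 6, 7, 5, 3, 4
Ranks of variable 2: 6, 2, 7, 1, 5, 4, 3
d = r₁ − r₂: -5, 0, -1, 6, 0, -1, 1
d²: 25, 0, 1, 36, 0, 1, 1; Σd² = 64
ρ = 1 − 6·64/(7·48) = 1 − 384/336 = -0.143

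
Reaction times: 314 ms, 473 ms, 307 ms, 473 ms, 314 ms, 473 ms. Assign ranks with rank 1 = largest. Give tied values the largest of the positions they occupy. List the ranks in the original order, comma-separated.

5, 3, 6, 3, 5, 3

Sorted (descending): 473, 473, 473, 314, 314, 307
The 3 values of 473 occupy positions 1–3 → each gets rank 3.
The 2 values of 314 occupy positions 4–5 → each gets rank 5.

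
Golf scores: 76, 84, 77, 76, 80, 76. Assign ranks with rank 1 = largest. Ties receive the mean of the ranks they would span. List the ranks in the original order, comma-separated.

5, 1, 3, 5, 2, 5

Sorted (descending): 84, 80, 77, 76, 76, 76
The 3 values of 76 occupy positions 4–6 → average rank 5.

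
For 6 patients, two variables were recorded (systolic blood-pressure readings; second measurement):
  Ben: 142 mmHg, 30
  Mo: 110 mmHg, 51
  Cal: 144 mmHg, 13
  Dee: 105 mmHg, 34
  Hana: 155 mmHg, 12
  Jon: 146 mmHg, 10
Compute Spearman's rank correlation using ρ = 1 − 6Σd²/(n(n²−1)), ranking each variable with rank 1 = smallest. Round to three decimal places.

-0.886

Ranks of variable 1: 3, 2, 4, 1, 6, 5
Ranks of variable 2: 4, 6, 3, 5, 2, 1
d = r₁ − r₂: -1, -4, 1, -4, 4, 4
d²: 1, 16, 1, 16, 16, 16; Σd² = 66
ρ = 1 − 6·66/(6·35) = 1 − 396/210 = -0.886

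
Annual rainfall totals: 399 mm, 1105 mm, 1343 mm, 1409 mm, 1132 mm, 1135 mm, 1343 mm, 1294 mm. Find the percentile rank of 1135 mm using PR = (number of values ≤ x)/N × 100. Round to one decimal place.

50.0

N = 8.
Strictly below 1135: 3. Equal to 1135: 1.
PR = 4/8 × 100 = 50.0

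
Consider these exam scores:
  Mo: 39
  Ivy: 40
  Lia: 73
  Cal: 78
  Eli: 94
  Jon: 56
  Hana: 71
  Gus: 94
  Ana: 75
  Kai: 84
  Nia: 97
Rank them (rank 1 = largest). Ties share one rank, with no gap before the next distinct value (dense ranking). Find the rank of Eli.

2

Sorted (descending): 97, 94, 94, 84, 78, 75, 73, 71, 56, 40, 39
The 2 values of 94 share dense rank 2.
Remaining distinct values take the next consecutive integers.
Eli has value 94 → rank 2.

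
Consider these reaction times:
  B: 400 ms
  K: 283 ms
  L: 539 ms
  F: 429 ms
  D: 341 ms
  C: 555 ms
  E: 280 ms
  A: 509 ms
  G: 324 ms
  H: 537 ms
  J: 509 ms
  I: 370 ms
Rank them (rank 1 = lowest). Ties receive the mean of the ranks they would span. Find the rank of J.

Sorted (ascending): 280, 283, 324, 341, 370, 400, 429, 509, 509, 537, 539, 555
The 2 values of 509 occupy positions 8–9 → average rank (8+9)/2 = 8.5.
J has value 509 ms → rank 8.5.

8.5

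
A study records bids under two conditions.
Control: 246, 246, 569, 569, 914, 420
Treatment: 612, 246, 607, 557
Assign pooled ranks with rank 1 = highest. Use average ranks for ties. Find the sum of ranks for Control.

35

Sorted (descending): 914, 612, 607, 569, 569, 557, 420, 246, 246, 246
The 2 values of 569 occupy positions 4–5 → average rank (4+5)/2 = 4.5.
The 3 values of 246 occupy positions 8–10 → average rank 9.
Control values → pooled ranks: 246→9, 246→9, 569→4.5, 569→4.5, 914→1, 420→7
Rank sum = 9 + 9 + 4.5 + 4.5 + 1 + 7 = 35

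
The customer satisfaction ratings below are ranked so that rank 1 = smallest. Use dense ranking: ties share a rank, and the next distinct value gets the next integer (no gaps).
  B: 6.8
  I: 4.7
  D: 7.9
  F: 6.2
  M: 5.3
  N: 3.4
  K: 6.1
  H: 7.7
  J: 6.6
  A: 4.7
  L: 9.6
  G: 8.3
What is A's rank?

2

Sorted (ascending): 3.4, 4.7, 4.7, 5.3, 6.1, 6.2, 6.6, 6.8, 7.7, 7.9, 8.3, 9.6
The 2 values of 4.7 share dense rank 2.
Remaining distinct values take the next consecutive integers.
A has value 4.7 → rank 2.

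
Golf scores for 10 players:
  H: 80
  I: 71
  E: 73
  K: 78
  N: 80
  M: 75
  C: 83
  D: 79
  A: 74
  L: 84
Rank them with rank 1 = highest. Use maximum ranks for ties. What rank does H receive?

4

Sorted (descending): 84, 83, 80, 80, 79, 78, 75, 74, 73, 71
The 2 values of 80 occupy positions 3–4 → each gets rank 4.
H has value 80 → rank 4.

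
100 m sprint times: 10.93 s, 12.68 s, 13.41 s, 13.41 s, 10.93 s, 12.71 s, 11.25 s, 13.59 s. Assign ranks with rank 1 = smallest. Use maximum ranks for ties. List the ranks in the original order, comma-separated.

Sorted (ascending): 10.93, 10.93, 11.25, 12.68, 12.71, 13.41, 13.41, 13.59
The 2 values of 10.93 occupy positions 1–2 → each gets rank 2.
The 2 values of 13.41 occupy positions 6–7 → each gets rank 7.

2, 4, 7, 7, 2, 5, 3, 8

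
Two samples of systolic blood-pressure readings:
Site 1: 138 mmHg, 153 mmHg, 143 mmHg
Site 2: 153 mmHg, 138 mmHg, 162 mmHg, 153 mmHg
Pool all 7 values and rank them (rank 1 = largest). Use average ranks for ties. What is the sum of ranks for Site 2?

Sorted (descending): 162, 153, 153, 153, 143, 138, 138
The 3 values of 153 occupy positions 2–4 → average rank 3.
The 2 values of 138 occupy positions 6–7 → average rank (6+7)/2 = 6.5.
Site 2 values → pooled ranks: 153→3, 138→6.5, 162→1, 153→3
Rank sum = 3 + 6.5 + 1 + 3 = 13.5

13.5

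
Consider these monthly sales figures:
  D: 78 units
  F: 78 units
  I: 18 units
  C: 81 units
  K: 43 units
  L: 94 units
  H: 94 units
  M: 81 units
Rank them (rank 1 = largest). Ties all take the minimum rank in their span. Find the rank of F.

5

Sorted (descending): 94, 94, 81, 81, 78, 78, 43, 18
The 2 values of 94 occupy positions 1–2 → each gets rank 1.
The 2 values of 81 occupy positions 3–4 → each gets rank 3.
The 2 values of 78 occupy positions 5–6 → each gets rank 5.
F has value 78 units → rank 5.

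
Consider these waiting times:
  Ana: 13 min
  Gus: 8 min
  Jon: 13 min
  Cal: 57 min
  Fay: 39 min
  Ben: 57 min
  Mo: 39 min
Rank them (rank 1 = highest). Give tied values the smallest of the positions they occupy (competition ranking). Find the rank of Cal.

1

Sorted (descending): 57, 57, 39, 39, 13, 13, 8
The 2 values of 57 occupy positions 1–2 → each gets rank 1.
The 2 values of 39 occupy positions 3–4 → each gets rank 3.
The 2 values of 13 occupy positions 5–6 → each gets rank 5.
Cal has value 57 min → rank 1.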